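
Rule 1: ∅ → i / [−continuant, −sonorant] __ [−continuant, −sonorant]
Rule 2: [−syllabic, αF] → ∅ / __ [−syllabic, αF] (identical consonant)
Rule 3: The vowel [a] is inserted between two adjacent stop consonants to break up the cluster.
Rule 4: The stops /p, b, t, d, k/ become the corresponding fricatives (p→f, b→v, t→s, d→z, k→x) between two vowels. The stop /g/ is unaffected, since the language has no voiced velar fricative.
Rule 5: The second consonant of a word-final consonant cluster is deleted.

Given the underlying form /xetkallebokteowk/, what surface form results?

xesixalevoxiseow

Rule 1 (stop-cluster i-epenthesis): /t/ and /k/ form a stop–stop cluster, so [i] is inserted between them. /k/ and /t/ form a stop–stop cluster, so [i] is inserted between them. /xetkallebokteowk/ → xetikallebokiteowk.
Rule 2 (degemination): /ll/ is a geminate; the first /l/ deletes. /xetikallebokiteowk/ → xetikalebokiteowk.
Rule 3 (stop-cluster a-epenthesis): no segment meets the environment; /xetikalebokiteowk/ is unchanged.
Rule 4 (intervocalic spirantization): /t/ is a stop between vowels /e/ and /i/, so it spirantizes to the fricative [s]. /k/ is a stop between vowels /i/ and /a/, so it spirantizes to the fricative [x]. /b/ is a stop between vowels /e/ and /o/, so it spirantizes to the fricative [v]. /k/ is a stop between vowels /o/ and /i/, so it spirantizes to the fricative [x]. /t/ is a stop between vowels /i/ and /e/, so it spirantizes to the fricative [s]. /xetikalebokiteowk/ → xesixalevoxiseowk.
Rule 5 (final cluster simplification): /k/ is the second consonant of a word-final cluster /wk/, so it deletes. /xesixalevoxiseowk/ → xesixalevoxiseow.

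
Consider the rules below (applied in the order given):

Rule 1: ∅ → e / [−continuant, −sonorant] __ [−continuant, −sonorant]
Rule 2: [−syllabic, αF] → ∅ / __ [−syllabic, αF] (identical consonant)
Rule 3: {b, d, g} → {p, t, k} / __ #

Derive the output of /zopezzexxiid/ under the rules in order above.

zopezexiit

Rule 1 (stop-cluster e-epenthesis): no segment meets the environment; /zopezzexxiid/ is unchanged.
Rule 2 (degemination): /zz/ is a geminate; the first /z/ deletes. /xx/ is a geminate; the first /x/ deletes. /zopezzexxiid/ → zopezexiid.
Rule 3 (final devoicing): /d/ is a voiced stop in word-final position, so it devoices to [t]. /zopezexiid/ → zopezexiit.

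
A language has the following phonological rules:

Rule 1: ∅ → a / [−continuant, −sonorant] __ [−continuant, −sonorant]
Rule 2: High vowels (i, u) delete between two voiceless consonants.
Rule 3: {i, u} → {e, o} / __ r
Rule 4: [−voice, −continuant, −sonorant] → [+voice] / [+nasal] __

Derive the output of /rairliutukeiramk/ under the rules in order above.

Rule 1 (stop-cluster a-epenthesis): no segment meets the environment; /rairliutukeiramk/ is unchanged.
Rule 2 (high vowel syncope): /u/ is a high vowel flanked by voiceless consonants /t/ and /k/, so it deletes. /rairliutukeiramk/ → rairliutkeiramk.
Rule 3 (pre-rhotic lowering): /i/ is a high vowel immediately before /r/, so it lowers to [e]. /i/ is a high vowel immediately before /r/, so it lowers to [e]. /rairliutkeiramk/ → raerliutkeeramk.
Rule 4 (post-nasal voicing): /k/ is a voiceless stop immediately after the nasal /m/, so it voices to [g]. /raerliutkeeramk/ → raerliutkeeramg.

raerliutkeeramg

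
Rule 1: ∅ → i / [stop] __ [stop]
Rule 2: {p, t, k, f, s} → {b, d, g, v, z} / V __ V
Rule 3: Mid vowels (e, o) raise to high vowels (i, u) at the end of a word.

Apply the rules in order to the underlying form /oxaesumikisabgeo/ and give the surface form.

oxaezumigizabigeu

Rule 1 (stop-cluster i-epenthesis): /b/ and /g/ form a stop–stop cluster, so [i] is inserted between them. /oxaesumikisabgeo/ → oxaesumikisabigeo.
Rule 2 (intervocalic voicing): /s/ is a voiceless obstruent between vowels /e/ and /u/, so it voices to [z]. /k/ is a voiceless obstruent between vowels /i/ and /i/, so it voices to [g]. /s/ is a voiceless obstruent between vowels /i/ and /a/, so it voices to [z]. /oxaesumikisabigeo/ → oxaezumigizabigeo.
Rule 3 (final vowel raising): /o/ is a mid vowel in word-final position, so it raises to [u]. /oxaezumigizabigeo/ → oxaezumigizabigeu.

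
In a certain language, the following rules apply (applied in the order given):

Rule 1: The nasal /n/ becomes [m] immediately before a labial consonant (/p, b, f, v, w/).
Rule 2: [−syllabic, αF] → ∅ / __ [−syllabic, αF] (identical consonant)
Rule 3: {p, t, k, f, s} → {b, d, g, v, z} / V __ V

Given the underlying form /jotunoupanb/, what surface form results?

Rule 1 (nasal place assimilation): /n/ precedes the labial consonant /b/, so it assimilates in place to [m]. /jotunoupanb/ → jotunoupamb.
Rule 2 (degemination): no segment meets the environment; /jotunoupamb/ is unchanged.
Rule 3 (intervocalic voicing): /t/ is a voiceless obstruent between vowels /o/ and /u/, so it voices to [d]. /p/ is a voiceless obstruent between vowels /u/ and /a/, so it voices to [b]. /jotunoupamb/ → jodunoubamb.

jodunoubamb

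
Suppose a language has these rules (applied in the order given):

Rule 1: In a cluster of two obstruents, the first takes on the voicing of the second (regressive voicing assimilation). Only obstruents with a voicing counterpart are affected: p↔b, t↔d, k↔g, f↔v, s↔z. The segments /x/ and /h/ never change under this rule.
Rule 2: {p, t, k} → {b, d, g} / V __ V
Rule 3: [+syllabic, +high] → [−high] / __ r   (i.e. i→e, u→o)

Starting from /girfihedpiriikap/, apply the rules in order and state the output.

Rule 1 (regressive voicing assimilation): /d/ precedes the voiceless obstruent /p/, so it devoices to [t] by assimilation. /girfihedpiriikap/ → girfihetpiriikap.
Rule 2 (intervocalic voicing): /k/ is a voiceless stop between vowels /i/ and /a/, so it voices to [g]. /girfihetpiriikap/ → girfihetpiriigap.
Rule 3 (pre-rhotic lowering): /i/ is a high vowel immediately before /r/, so it lowers to [e]. /i/ is a high vowel immediately before /r/, so it lowers to [e]. /girfihetpiriigap/ → gerfihetperiigap.

gerfihetperiigap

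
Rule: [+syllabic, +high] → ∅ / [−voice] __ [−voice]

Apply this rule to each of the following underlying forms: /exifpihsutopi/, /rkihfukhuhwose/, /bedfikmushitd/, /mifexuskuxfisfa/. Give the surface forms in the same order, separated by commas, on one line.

exfphstopi, rkhfkhhwose, bedfkmushtd, mifexskxfsfa

/exifpihsutopi/: /i/ is a high vowel flanked by voiceless consonants /x/ and /f/, so it deletes. /i/ is a high vowel flanked by voiceless consonants /p/ and /h/, so it deletes. /u/ is a high vowel flanked by voiceless consonants /s/ and /t/, so it deletes. → [exfphstopi].
/rkihfukhuhwose/: /i/ is a high vowel flanked by voiceless consonants /k/ and /h/, so it deletes. /u/ is a high vowel flanked by voiceless consonants /f/ and /k/, so it deletes. /u/ is a high vowel flanked by voiceless consonants /h/ and /h/, so it deletes. → [rkhfkhhwose].
/bedfikmushitd/: /i/ is a high vowel flanked by voiceless consonants /f/ and /k/, so it deletes. /i/ is a high vowel flanked by voiceless consonants /h/ and /t/, so it deletes. → [bedfkmushtd].
/mifexuskuxfisfa/: /u/ is a high vowel flanked by voiceless consonants /x/ and /s/, so it deletes. /u/ is a high vowel flanked by voiceless consonants /k/ and /x/, so it deletes. /i/ is a high vowel flanked by voiceless consonants /f/ and /s/, so it deletes. → [mifexskxfsfa].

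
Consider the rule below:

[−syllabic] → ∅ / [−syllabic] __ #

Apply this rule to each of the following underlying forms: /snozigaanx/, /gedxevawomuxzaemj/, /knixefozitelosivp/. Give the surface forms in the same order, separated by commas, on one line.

snozigaan, gedxevawomuxzaem, knixefozitelosiv

/snozigaanx/: /x/ is the second consonant of a word-final cluster /nx/, so it deletes. → [snozigaan].
/gedxevawomuxzaemj/: /j/ is the second consonant of a word-final cluster /mj/, so it deletes. → [gedxevawomuxzaem].
/knixefozitelosivp/: /p/ is the second consonant of a word-final cluster /vp/, so it deletes. → [knixefozitelosiv].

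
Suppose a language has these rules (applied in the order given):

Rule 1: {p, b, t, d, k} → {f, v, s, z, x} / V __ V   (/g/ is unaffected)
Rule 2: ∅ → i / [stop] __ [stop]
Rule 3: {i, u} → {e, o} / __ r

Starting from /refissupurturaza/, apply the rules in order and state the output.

refissufortoraza

Rule 1 (intervocalic spirantization): /p/ is a stop between vowels /u/ and /u/, so it spirantizes to the fricative [f]. /refissupurturaza/ → refissufurturaza.
Rule 2 (stop-cluster i-epenthesis): no segment meets the environment; /refissufurturaza/ is unchanged.
Rule 3 (pre-rhotic lowering): /u/ is a high vowel immediately before /r/, so it lowers to [o]. /u/ is a high vowel immediately before /r/, so it lowers to [o]. /refissufurturaza/ → refissufortoraza.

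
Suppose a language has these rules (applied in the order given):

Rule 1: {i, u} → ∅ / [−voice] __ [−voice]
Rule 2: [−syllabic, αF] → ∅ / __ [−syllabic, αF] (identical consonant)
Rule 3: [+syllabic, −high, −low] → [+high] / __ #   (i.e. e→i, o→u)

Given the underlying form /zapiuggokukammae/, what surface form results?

zapiugokamai

Rule 1 (high vowel syncope): /u/ is a high vowel flanked by voiceless consonants /k/ and /k/, so it deletes. /zapiuggokukammae/ → zapiuggokkammae.
Rule 2 (degemination): /gg/ is a geminate; the first /g/ deletes. /kk/ is a geminate; the first /k/ deletes. /mm/ is a geminate; the first /m/ deletes. /zapiuggokkammae/ → zapiugokamae.
Rule 3 (final vowel raising): /e/ is a mid vowel in word-final position, so it raises to [i]. /zapiugokamae/ → zapiugokamai.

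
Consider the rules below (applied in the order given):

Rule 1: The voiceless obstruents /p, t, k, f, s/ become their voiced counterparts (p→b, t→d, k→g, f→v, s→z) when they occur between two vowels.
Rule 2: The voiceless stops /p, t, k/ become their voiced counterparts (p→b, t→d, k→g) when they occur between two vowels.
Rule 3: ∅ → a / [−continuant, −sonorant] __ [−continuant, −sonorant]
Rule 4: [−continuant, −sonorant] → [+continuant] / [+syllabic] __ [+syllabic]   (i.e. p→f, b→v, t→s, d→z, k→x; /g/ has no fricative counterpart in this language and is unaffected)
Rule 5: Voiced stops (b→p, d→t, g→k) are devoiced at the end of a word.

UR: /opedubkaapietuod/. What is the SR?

ovezuvaxaaviezuot

Rule 1 (intervocalic voicing): /p/ is a voiceless obstruent between vowels /o/ and /e/, so it voices to [b]. /p/ is a voiceless obstruent between vowels /a/ and /i/, so it voices to [b]. /t/ is a voiceless obstruent between vowels /e/ and /u/, so it voices to [d]. /opedubkaapietuod/ → obedubkaabieduod.
Rule 2 (intervocalic voicing): no segment meets the environment; /obedubkaabieduod/ is unchanged.
Rule 3 (stop-cluster a-epenthesis): /b/ and /k/ form a stop–stop cluster, so [a] is inserted between them. /obedubkaabieduod/ → obedubakaabieduod.
Rule 4 (intervocalic spirantization): /b/ is a stop between vowels /o/ and /e/, so it spirantizes to the fricative [v]. /d/ is a stop between vowels /e/ and /u/, so it spirantizes to the fricative [z]. /b/ is a stop between vowels /u/ and /a/, so it spirantizes to the fricative [v]. /k/ is a stop between vowels /a/ and /a/, so it spirantizes to the fricative [x]. /b/ is a stop between vowels /a/ and /i/, so it spirantizes to the fricative [v]. /d/ is a stop between vowels /e/ and /u/, so it spirantizes to the fricative [z]. /obedubakaabieduod/ → ovezuvaxaaviezuod.
Rule 5 (final devoicing): /d/ is a voiced stop in word-final position, so it devoices to [t]. /ovezuvaxaaviezuod/ → ovezuvaxaaviezuot.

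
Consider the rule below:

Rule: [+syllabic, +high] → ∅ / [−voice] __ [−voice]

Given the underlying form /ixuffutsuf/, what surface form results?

ixfftsf

/u/ is a high vowel flanked by voiceless consonants /x/ and /f/, so it deletes.
/u/ is a high vowel flanked by voiceless consonants /f/ and /t/, so it deletes.
/u/ is a high vowel flanked by voiceless consonants /s/ and /f/, so it deletes.
The other instance of /i/ does not occur in the required environment and remains unchanged.
Surface form: [ixfftsf].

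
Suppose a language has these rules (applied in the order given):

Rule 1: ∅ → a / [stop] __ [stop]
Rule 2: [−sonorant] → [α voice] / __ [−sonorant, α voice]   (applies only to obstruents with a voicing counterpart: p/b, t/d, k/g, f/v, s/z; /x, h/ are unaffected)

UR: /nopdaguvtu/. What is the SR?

nopadaguftu

Rule 1 (stop-cluster a-epenthesis): /p/ and /d/ form a stop–stop cluster, so [a] is inserted between them. /nopdaguvtu/ → nopadaguvtu.
Rule 2 (regressive voicing assimilation): /v/ precedes the voiceless obstruent /t/, so it devoices to [f] by assimilation. /nopadaguvtu/ → nopadaguftu.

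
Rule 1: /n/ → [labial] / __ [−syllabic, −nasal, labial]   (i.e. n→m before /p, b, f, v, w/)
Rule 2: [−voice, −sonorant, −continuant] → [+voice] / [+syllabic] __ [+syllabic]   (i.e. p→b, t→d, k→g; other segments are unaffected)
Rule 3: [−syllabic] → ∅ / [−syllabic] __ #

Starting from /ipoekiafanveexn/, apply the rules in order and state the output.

Rule 1 (nasal place assimilation): /n/ precedes the labial consonant /v/, so it assimilates in place to [m]. /ipoekiafanveexn/ → ipoekiafamveexn.
Rule 2 (intervocalic voicing): /p/ is a voiceless stop between vowels /i/ and /o/, so it voices to [b]. /k/ is a voiceless stop between vowels /e/ and /i/, so it voices to [g]. /ipoekiafamveexn/ → iboegiafamveexn.
Rule 3 (final cluster simplification): /n/ is the second consonant of a word-final cluster /xn/, so it deletes. /iboegiafamveexn/ → iboegiafamveex.

iboegiafamveex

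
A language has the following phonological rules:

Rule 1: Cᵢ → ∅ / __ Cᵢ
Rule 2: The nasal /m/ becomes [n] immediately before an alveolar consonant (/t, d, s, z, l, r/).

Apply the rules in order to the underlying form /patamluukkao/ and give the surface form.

Rule 1 (degemination): /kk/ is a geminate; the first /k/ deletes. /patamluukkao/ → patamluukao.
Rule 2 (nasal place assimilation): /m/ precedes the alveolar consonant /l/, so it assimilates in place to [n]. /patamluukao/ → patanluukao.

patanluukao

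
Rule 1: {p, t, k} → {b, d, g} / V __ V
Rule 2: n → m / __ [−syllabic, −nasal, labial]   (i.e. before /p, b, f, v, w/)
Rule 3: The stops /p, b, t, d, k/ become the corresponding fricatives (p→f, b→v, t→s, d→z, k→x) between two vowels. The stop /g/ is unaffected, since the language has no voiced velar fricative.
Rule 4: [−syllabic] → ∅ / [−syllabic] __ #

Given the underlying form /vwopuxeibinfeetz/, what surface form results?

Rule 1 (intervocalic voicing): /p/ is a voiceless stop between vowels /o/ and /u/, so it voices to [b]. /vwopuxeibinfeetz/ → vwobuxeibinfeetz.
Rule 2 (nasal place assimilation): /n/ precedes the labial consonant /f/, so it assimilates in place to [m]. /vwobuxeibinfeetz/ → vwobuxeibimfeetz.
Rule 3 (intervocalic spirantization): /b/ is a stop between vowels /o/ and /u/, so it spirantizes to the fricative [v]. /b/ is a stop between vowels /i/ and /i/, so it spirantizes to the fricative [v]. /vwobuxeibimfeetz/ → vwovuxeivimfeetz.
Rule 4 (final cluster simplification): /z/ is the second consonant of a word-final cluster /tz/, so it deletes. /vwovuxeivimfeetz/ → vwovuxeivimfeet.

vwovuxeivimfeet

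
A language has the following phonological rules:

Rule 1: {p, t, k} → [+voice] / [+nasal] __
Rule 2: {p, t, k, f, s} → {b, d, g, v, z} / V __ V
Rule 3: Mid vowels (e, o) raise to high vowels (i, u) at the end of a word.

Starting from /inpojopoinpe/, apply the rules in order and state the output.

Rule 1 (post-nasal voicing): /p/ is a voiceless stop immediately after the nasal /n/, so it voices to [b]. /p/ is a voiceless stop immediately after the nasal /n/, so it voices to [b]. /inpojopoinpe/ → inbojopoinbe.
Rule 2 (intervocalic voicing): /p/ is a voiceless obstruent between vowels /o/ and /o/, so it voices to [b]. /inbojopoinbe/ → inbojoboinbe.
Rule 3 (final vowel raising): /e/ is a mid vowel in word-final position, so it raises to [i]. /inbojoboinbe/ → inbojoboinbi.

inbojoboinbi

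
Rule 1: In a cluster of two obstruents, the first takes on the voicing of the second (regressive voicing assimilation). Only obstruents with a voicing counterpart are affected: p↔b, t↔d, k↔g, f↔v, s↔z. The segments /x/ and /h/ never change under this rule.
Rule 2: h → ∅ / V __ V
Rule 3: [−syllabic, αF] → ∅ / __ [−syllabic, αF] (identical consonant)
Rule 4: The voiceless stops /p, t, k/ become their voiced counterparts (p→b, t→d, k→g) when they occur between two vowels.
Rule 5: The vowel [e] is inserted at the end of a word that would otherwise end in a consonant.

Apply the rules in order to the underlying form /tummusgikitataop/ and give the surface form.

tumuzgigidadaope

Rule 1 (regressive voicing assimilation): /s/ precedes the voiced obstruent /g/, so it voices to [z] by assimilation. /tummusgikitataop/ → tummuzgikitataop.
Rule 2 (intervocalic h-deletion): no segment meets the environment; /tummuzgikitataop/ is unchanged.
Rule 3 (degemination): /mm/ is a geminate; the first /m/ deletes. /tummuzgikitataop/ → tumuzgikitataop.
Rule 4 (intervocalic voicing): /k/ is a voiceless stop between vowels /i/ and /i/, so it voices to [g]. /t/ is a voiceless stop between vowels /i/ and /a/, so it voices to [d]. /t/ is a voiceless stop between vowels /a/ and /a/, so it voices to [d]. /tumuzgikitataop/ → tumuzgigidadaop.
Rule 5 (final e-epenthesis): the form ends in the consonant /p/, so [e] is inserted word-finally. /tumuzgigidadaop/ → tumuzgigidadaope.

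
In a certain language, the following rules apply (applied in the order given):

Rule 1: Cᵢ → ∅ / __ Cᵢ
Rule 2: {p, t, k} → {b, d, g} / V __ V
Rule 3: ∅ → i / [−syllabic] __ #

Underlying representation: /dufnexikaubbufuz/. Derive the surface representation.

dufnexigaubufuzi

Rule 1 (degemination): /bb/ is a geminate; the first /b/ deletes. /dufnexikaubbufuz/ → dufnexikaubufuz.
Rule 2 (intervocalic voicing): /k/ is a voiceless stop between vowels /i/ and /a/, so it voices to [g]. /dufnexikaubufuz/ → dufnexigaubufuz.
Rule 3 (final i-epenthesis): the form ends in the consonant /z/, so [i] is inserted word-finally. /dufnexigaubufuz/ → dufnexigaubufuzi.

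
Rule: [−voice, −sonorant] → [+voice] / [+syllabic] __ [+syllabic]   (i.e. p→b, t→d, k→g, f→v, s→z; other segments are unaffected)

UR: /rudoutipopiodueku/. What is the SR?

rudoudibobioduegu

/t/ is a voiceless obstruent between vowels /u/ and /i/, so it voices to [d].
/p/ is a voiceless obstruent between vowels /i/ and /o/, so it voices to [b].
/p/ is a voiceless obstruent between vowels /o/ and /i/, so it voices to [b].
/k/ is a voiceless obstruent between vowels /e/ and /u/, so it voices to [g].
Surface form: [rudoudibobioduegu].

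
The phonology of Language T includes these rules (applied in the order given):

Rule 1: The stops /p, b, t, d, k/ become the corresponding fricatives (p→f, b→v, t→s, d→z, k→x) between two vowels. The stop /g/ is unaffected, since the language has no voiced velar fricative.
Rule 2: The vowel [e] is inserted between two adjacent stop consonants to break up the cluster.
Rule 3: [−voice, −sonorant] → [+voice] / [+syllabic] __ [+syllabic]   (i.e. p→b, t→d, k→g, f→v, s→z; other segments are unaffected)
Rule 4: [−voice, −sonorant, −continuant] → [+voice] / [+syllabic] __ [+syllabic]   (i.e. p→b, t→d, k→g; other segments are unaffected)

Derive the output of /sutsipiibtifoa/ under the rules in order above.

Rule 1 (intervocalic spirantization): /p/ is a stop between vowels /i/ and /i/, so it spirantizes to the fricative [f]. /sutsipiibtifoa/ → sutsifiibtifoa.
Rule 2 (stop-cluster e-epenthesis): /b/ and /t/ form a stop–stop cluster, so [e] is inserted between them. /sutsifiibtifoa/ → sutsifiibetifoa.
Rule 3 (intervocalic voicing): /f/ is a voiceless obstruent between vowels /i/ and /i/, so it voices to [v]. /t/ is a voiceless obstruent between vowels /e/ and /i/, so it voices to [d]. /f/ is a voiceless obstruent between vowels /i/ and /o/, so it voices to [v]. /sutsifiibetifoa/ → sutsiviibedivoa.
Rule 4 (intervocalic voicing): no segment meets the environment; /sutsiviibedivoa/ is unchanged.

sutsiviibedivoa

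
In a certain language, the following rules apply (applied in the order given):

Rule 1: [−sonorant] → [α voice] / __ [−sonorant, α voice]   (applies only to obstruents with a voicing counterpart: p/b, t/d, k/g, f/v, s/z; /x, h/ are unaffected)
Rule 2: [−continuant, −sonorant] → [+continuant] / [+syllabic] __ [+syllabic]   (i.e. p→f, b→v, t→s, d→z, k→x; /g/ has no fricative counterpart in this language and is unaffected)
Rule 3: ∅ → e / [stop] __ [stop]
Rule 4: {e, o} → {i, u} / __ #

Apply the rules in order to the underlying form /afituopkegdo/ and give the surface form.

Rule 1 (regressive voicing assimilation): no segment meets the environment; /afituopkegdo/ is unchanged.
Rule 2 (intervocalic spirantization): /t/ is a stop between vowels /i/ and /u/, so it spirantizes to the fricative [s]. /afituopkegdo/ → afisuopkegdo.
Rule 3 (stop-cluster e-epenthesis): /p/ and /k/ form a stop–stop cluster, so [e] is inserted between them. /g/ and /d/ form a stop–stop cluster, so [e] is inserted between them. /afisuopkegdo/ → afisuopekegedo.
Rule 4 (final vowel raising): /o/ is a mid vowel in word-final position, so it raises to [u]. /afisuopekegedo/ → afisuopekegedu.

afisuopekegedu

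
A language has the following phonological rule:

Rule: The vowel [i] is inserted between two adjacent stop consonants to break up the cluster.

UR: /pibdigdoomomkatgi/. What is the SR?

/b/ and /d/ form a stop–stop cluster, so [i] is inserted between them.
/g/ and /d/ form a stop–stop cluster, so [i] is inserted between them.
/t/ and /g/ form a stop–stop cluster, so [i] is inserted between them.
Surface form: [pibidigidoomomkatigi].

pibidigidoomomkatigi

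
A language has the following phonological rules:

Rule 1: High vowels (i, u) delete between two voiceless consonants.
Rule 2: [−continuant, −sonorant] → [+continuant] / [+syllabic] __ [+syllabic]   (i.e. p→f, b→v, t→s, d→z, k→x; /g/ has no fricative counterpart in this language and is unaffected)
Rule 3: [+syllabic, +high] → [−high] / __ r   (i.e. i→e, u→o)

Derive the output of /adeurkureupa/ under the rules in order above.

azeorkoreufa

Rule 1 (high vowel syncope): no segment meets the environment; /adeurkureupa/ is unchanged.
Rule 2 (intervocalic spirantization): /d/ is a stop between vowels /a/ and /e/, so it spirantizes to the fricative [z]. /p/ is a stop between vowels /u/ and /a/, so it spirantizes to the fricative [f]. /adeurkureupa/ → azeurkureufa.
Rule 3 (pre-rhotic lowering): /u/ is a high vowel immediately before /r/, so it lowers to [o]. /u/ is a high vowel immediately before /r/, so it lowers to [o]. /azeurkureufa/ → azeorkoreufa.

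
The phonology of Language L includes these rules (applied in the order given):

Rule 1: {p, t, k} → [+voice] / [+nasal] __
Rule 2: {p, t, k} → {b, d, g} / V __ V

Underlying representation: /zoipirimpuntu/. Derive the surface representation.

Rule 1 (post-nasal voicing): /p/ is a voiceless stop immediately after the nasal /m/, so it voices to [b]. /t/ is a voiceless stop immediately after the nasal /n/, so it voices to [d]. /zoipirimpuntu/ → zoipirimbundu.
Rule 2 (intervocalic voicing): /p/ is a voiceless stop between vowels /i/ and /i/, so it voices to [b]. /zoipirimbundu/ → zoibirimbundu.

zoibirimbundu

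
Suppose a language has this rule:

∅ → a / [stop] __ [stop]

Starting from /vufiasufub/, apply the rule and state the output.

vufiasufub

No segment of /vufiasufub/ meets the structural description of the rule, so the form surfaces unchanged.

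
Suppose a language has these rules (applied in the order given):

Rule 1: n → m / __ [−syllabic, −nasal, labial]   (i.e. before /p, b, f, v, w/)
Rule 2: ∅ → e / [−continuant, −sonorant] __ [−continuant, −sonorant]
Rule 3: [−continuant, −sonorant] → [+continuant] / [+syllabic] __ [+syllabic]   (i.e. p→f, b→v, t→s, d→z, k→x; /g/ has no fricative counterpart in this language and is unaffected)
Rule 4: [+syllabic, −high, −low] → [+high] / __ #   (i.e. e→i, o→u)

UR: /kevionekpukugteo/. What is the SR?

Rule 1 (nasal place assimilation): no segment meets the environment; /kevionekpukugteo/ is unchanged.
Rule 2 (stop-cluster e-epenthesis): /k/ and /p/ form a stop–stop cluster, so [e] is inserted between them. /g/ and /t/ form a stop–stop cluster, so [e] is inserted between them. /kevionekpukugteo/ → kevionekepukugeteo.
Rule 3 (intervocalic spirantization): /k/ is a stop between vowels /e/ and /e/, so it spirantizes to the fricative [x]. /p/ is a stop between vowels /e/ and /u/, so it spirantizes to the fricative [f]. /k/ is a stop between vowels /u/ and /u/, so it spirantizes to the fricative [x]. /t/ is a stop between vowels /e/ and /e/, so it spirantizes to the fricative [s]. /kevionekepukugeteo/ → kevionexefuxugeseo.
Rule 4 (final vowel raising): /o/ is a mid vowel in word-final position, so it raises to [u]. /kevionexefuxugeseo/ → kevionexefuxugeseu.

kevionexefuxugeseu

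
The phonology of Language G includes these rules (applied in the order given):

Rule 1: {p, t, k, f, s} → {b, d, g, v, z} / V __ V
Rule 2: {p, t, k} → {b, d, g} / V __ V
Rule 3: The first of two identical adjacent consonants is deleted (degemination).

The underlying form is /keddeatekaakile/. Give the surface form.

Rule 1 (intervocalic voicing): /t/ is a voiceless obstruent between vowels /a/ and /e/, so it voices to [d]. /k/ is a voiceless obstruent between vowels /e/ and /a/, so it voices to [g]. /k/ is a voiceless obstruent between vowels /a/ and /i/, so it voices to [g]. /keddeatekaakile/ → keddeadegaagile.
Rule 2 (intervocalic voicing): no segment meets the environment; /keddeadegaagile/ is unchanged.
Rule 3 (degemination): /dd/ is a geminate; the first /d/ deletes. /keddeadegaagile/ → kedeadegaagile.

kedeadegaagile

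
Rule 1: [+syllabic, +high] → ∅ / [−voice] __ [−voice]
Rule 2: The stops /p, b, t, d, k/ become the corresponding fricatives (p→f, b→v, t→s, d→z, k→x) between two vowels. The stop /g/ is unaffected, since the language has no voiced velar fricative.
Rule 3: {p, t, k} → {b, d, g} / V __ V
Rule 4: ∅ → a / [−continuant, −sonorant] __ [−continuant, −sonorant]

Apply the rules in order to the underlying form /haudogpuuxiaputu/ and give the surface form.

hauzogapuuxiapatu

Rule 1 (high vowel syncope): /u/ is a high vowel flanked by voiceless consonants /p/ and /t/, so it deletes. /haudogpuuxiaputu/ → haudogpuuxiaptu.
Rule 2 (intervocalic spirantization): /d/ is a stop between vowels /u/ and /o/, so it spirantizes to the fricative [z]. /haudogpuuxiaptu/ → hauzogpuuxiaptu.
Rule 3 (intervocalic voicing): no segment meets the environment; /hauzogpuuxiaptu/ is unchanged.
Rule 4 (stop-cluster a-epenthesis): /g/ and /p/ form a stop–stop cluster, so [a] is inserted between them. /p/ and /t/ form a stop–stop cluster, so [a] is inserted between them. /hauzogpuuxiaptu/ → hauzogapuuxiapatu.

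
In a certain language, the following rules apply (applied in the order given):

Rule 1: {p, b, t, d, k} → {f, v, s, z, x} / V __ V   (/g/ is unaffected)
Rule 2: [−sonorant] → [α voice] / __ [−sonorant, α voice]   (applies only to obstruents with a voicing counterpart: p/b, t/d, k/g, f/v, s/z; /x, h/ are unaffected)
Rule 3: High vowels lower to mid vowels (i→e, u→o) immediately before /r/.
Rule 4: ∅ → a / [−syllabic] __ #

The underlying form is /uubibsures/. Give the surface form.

uuvipsoresa

Rule 1 (intervocalic spirantization): /b/ is a stop between vowels /u/ and /i/, so it spirantizes to the fricative [v]. /uubibsures/ → uuvibsures.
Rule 2 (regressive voicing assimilation): /b/ precedes the voiceless obstruent /s/, so it devoices to [p] by assimilation. /uuvibsures/ → uuvipsures.
Rule 3 (pre-rhotic lowering): /u/ is a high vowel immediately before /r/, so it lowers to [o]. /uuvipsures/ → uuvipsores.
Rule 4 (final a-epenthesis): the form ends in the consonant /s/, so [a] is inserted word-finally. /uuvipsores/ → uuvipsoresa.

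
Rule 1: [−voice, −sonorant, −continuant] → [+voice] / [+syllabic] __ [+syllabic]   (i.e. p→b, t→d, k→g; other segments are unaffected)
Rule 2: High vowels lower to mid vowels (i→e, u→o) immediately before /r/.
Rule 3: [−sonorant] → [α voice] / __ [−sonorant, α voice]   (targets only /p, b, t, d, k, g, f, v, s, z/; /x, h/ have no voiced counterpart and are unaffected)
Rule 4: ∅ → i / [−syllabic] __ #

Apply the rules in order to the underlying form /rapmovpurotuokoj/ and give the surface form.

rapmofporoduogoji

Rule 1 (intervocalic voicing): /t/ is a voiceless stop between vowels /o/ and /u/, so it voices to [d]. /k/ is a voiceless stop between vowels /o/ and /o/, so it voices to [g]. /rapmovpurotuokoj/ → rapmovpuroduogoj.
Rule 2 (pre-rhotic lowering): /u/ is a high vowel immediately before /r/, so it lowers to [o]. /rapmovpuroduogoj/ → rapmovporoduogoj.
Rule 3 (regressive voicing assimilation): /v/ precedes the voiceless obstruent /p/, so it devoices to [f] by assimilation. /rapmovporoduogoj/ → rapmofporoduogoj.
Rule 4 (final i-epenthesis): the form ends in the consonant /j/, so [i] is inserted word-finally. /rapmofporoduogoj/ → rapmofporoduogoji.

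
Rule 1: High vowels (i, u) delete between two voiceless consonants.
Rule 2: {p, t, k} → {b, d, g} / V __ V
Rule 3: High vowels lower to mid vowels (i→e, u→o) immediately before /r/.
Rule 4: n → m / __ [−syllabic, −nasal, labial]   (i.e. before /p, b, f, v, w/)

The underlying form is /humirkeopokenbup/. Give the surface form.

humerkeobogembup

Rule 1 (high vowel syncope): no segment meets the environment; /humirkeopokenbup/ is unchanged.
Rule 2 (intervocalic voicing): /p/ is a voiceless stop between vowels /o/ and /o/, so it voices to [b]. /k/ is a voiceless stop between vowels /o/ and /e/, so it voices to [g]. /humirkeopokenbup/ → humirkeobogenbup.
Rule 3 (pre-rhotic lowering): /i/ is a high vowel immediately before /r/, so it lowers to [e]. /humirkeobogenbup/ → humerkeobogenbup.
Rule 4 (nasal place assimilation): /n/ precedes the labial consonant /b/, so it assimilates in place to [m]. /humerkeobogenbup/ → humerkeobogembup.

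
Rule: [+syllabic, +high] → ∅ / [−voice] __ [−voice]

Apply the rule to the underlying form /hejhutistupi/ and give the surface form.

hejhtstpi

/u/ is a high vowel flanked by voiceless consonants /h/ and /t/, so it deletes.
/i/ is a high vowel flanked by voiceless consonants /t/ and /s/, so it deletes.
/u/ is a high vowel flanked by voiceless consonants /t/ and /p/, so it deletes.
The other instance of /i/ does not occur in the required environment and remains unchanged.
Surface form: [hejhtstpi].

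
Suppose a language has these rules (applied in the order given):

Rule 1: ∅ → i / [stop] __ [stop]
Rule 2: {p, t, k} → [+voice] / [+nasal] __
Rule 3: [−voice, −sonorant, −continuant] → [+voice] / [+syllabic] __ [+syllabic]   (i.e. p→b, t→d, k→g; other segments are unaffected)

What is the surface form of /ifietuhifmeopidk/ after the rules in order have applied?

ifieduhifmeobidik

Rule 1 (stop-cluster i-epenthesis): /d/ and /k/ form a stop–stop cluster, so [i] is inserted between them. /ifietuhifmeopidk/ → ifietuhifmeopidik.
Rule 2 (post-nasal voicing): no segment meets the environment; /ifietuhifmeopidik/ is unchanged.
Rule 3 (intervocalic voicing): /t/ is a voiceless stop between vowels /e/ and /u/, so it voices to [d]. /p/ is a voiceless stop between vowels /o/ and /i/, so it voices to [b]. /ifietuhifmeopidik/ → ifieduhifmeobidik.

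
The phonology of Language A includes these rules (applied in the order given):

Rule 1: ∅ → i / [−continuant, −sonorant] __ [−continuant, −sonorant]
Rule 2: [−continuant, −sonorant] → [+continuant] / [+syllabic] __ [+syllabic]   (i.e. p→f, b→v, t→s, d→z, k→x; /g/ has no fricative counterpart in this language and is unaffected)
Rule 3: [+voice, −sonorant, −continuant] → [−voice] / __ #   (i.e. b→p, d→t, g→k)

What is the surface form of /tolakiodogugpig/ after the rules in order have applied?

Rule 1 (stop-cluster i-epenthesis): /g/ and /p/ form a stop–stop cluster, so [i] is inserted between them. /tolakiodogugpig/ → tolakiodogugipig.
Rule 2 (intervocalic spirantization): /k/ is a stop between vowels /a/ and /i/, so it spirantizes to the fricative [x]. /d/ is a stop between vowels /o/ and /o/, so it spirantizes to the fricative [z]. /p/ is a stop between vowels /i/ and /i/, so it spirantizes to the fricative [f]. /tolakiodogugipig/ → tolaxiozogugifig.
Rule 3 (final devoicing): /g/ is a voiced stop in word-final position, so it devoices to [k]. /tolaxiozogugifig/ → tolaxiozogugifik.

tolaxiozogugifik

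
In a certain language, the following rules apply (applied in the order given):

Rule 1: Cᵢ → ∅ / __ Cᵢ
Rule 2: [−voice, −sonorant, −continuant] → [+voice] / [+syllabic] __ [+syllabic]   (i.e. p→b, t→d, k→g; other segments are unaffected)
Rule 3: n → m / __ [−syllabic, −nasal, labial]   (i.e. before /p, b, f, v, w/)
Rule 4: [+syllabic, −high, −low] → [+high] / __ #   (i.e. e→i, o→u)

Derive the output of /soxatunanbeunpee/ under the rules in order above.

Rule 1 (degemination): no segment meets the environment; /soxatunanbeunpee/ is unchanged.
Rule 2 (intervocalic voicing): /t/ is a voiceless stop between vowels /a/ and /u/, so it voices to [d]. /soxatunanbeunpee/ → soxadunanbeunpee.
Rule 3 (nasal place assimilation): /n/ precedes the labial consonant /b/, so it assimilates in place to [m]. /n/ precedes the labial consonant /p/, so it assimilates in place to [m]. /soxadunanbeunpee/ → soxadunambeumpee.
Rule 4 (final vowel raising): /e/ is a mid vowel in word-final position, so it raises to [i]. /soxadunambeumpee/ → soxadunambeumpei.

soxadunambeumpei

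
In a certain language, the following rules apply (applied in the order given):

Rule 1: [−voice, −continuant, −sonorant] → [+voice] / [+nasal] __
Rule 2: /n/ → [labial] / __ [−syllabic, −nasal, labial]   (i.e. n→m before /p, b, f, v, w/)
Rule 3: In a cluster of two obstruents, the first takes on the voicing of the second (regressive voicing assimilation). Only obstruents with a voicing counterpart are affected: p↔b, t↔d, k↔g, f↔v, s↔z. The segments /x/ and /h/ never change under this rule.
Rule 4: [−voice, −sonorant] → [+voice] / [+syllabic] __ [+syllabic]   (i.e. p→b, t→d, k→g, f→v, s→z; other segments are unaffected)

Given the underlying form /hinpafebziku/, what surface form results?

Rule 1 (post-nasal voicing): /p/ is a voiceless stop immediately after the nasal /n/, so it voices to [b]. /hinpafebziku/ → hinbafebziku.
Rule 2 (nasal place assimilation): /n/ precedes the labial consonant /b/, so it assimilates in place to [m]. /hinbafebziku/ → himbafebziku.
Rule 3 (regressive voicing assimilation): no segment meets the environment; /himbafebziku/ is unchanged.
Rule 4 (intervocalic voicing): /f/ is a voiceless obstruent between vowels /a/ and /e/, so it voices to [v]. /k/ is a voiceless obstruent between vowels /i/ and /u/, so it voices to [g]. /himbafebziku/ → himbavebzigu.

himbavebzigu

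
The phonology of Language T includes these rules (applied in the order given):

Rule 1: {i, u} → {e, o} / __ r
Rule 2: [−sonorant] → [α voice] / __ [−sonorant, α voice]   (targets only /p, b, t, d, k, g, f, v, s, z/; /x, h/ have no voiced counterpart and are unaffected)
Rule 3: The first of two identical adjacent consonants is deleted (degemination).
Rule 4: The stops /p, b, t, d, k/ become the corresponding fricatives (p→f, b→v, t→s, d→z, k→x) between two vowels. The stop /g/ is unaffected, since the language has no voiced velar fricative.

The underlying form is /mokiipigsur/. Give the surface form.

Rule 1 (pre-rhotic lowering): /u/ is a high vowel immediately before /r/, so it lowers to [o]. /mokiipigsur/ → mokiipigsor.
Rule 2 (regressive voicing assimilation): /g/ precedes the voiceless obstruent /s/, so it devoices to [k] by assimilation. /mokiipigsor/ → mokiipiksor.
Rule 3 (degemination): no segment meets the environment; /mokiipiksor/ is unchanged.
Rule 4 (intervocalic spirantization): /k/ is a stop between vowels /o/ and /i/, so it spirantizes to the fricative [x]. /p/ is a stop between vowels /i/ and /i/, so it spirantizes to the fricative [f]. /mokiipiksor/ → moxiifiksor.

moxiifiksor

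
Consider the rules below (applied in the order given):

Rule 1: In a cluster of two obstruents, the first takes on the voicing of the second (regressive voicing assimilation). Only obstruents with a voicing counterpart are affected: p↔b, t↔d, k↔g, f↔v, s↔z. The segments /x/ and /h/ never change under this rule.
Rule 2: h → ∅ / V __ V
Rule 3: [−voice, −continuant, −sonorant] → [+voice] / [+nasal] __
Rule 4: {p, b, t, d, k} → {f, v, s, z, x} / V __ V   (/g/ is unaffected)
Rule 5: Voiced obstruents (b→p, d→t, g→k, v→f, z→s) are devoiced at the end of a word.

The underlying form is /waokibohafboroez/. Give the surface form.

Rule 1 (regressive voicing assimilation): /f/ precedes the voiced obstruent /b/, so it voices to [v] by assimilation. /waokibohafboroez/ → waokibohavboroez.
Rule 2 (intervocalic h-deletion): /h/ occurs between vowels /o/ and /a/, so it deletes. /waokibohavboroez/ → waokiboavboroez.
Rule 3 (post-nasal voicing): no segment meets the environment; /waokiboavboroez/ is unchanged.
Rule 4 (intervocalic spirantization): /k/ is a stop between vowels /o/ and /i/, so it spirantizes to the fricative [x]. /b/ is a stop between vowels /i/ and /o/, so it spirantizes to the fricative [v]. /waokiboavboroez/ → waoxivoavboroez.
Rule 5 (final devoicing): /z/ is a voiced obstruent in word-final position, so it devoices to [s]. /waoxivoavboroez/ → waoxivoavboroes.

waoxivoavboroes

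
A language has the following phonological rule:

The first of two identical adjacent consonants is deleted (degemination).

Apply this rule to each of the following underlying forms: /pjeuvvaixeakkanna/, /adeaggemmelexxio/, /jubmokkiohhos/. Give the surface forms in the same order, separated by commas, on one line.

pjeuvaixeakana, adeagemelexio, jubmokiohos

/pjeuvvaixeakkanna/: /vv/ is a geminate; the first /v/ deletes. /kk/ is a geminate; the first /k/ deletes. /nn/ is a geminate; the first /n/ deletes. → [pjeuvaixeakana].
/adeaggemmelexxio/: /gg/ is a geminate; the first /g/ deletes. /mm/ is a geminate; the first /m/ deletes. /xx/ is a geminate; the first /x/ deletes. → [adeagemelexio].
/jubmokkiohhos/: /kk/ is a geminate; the first /k/ deletes. /hh/ is a geminate; the first /h/ deletes. → [jubmokiohos].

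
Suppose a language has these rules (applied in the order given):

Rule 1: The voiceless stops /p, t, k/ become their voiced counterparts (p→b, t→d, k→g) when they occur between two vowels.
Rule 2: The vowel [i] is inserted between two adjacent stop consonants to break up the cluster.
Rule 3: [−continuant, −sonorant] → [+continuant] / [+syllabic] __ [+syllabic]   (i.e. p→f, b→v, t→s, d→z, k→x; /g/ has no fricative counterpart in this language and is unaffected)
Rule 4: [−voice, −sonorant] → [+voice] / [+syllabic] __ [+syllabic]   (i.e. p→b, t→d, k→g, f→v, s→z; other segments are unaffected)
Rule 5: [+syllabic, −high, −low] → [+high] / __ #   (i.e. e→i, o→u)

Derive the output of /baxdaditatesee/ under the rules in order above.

Rule 1 (intervocalic voicing): /t/ is a voiceless stop between vowels /i/ and /a/, so it voices to [d]. /t/ is a voiceless stop between vowels /a/ and /e/, so it voices to [d]. /baxdaditatesee/ → baxdadidadesee.
Rule 2 (stop-cluster i-epenthesis): no segment meets the environment; /baxdadidadesee/ is unchanged.
Rule 3 (intervocalic spirantization): /d/ is a stop between vowels /a/ and /i/, so it spirantizes to the fricative [z]. /d/ is a stop between vowels /i/ and /a/, so it spirantizes to the fricative [z]. /d/ is a stop between vowels /a/ and /e/, so it spirantizes to the fricative [z]. /baxdadidadesee/ → baxdazizazesee.
Rule 4 (intervocalic voicing): /s/ is a voiceless obstruent between vowels /e/ and /e/, so it voices to [z]. /baxdazizazesee/ → baxdazizazezee.
Rule 5 (final vowel raising): /e/ is a mid vowel in word-final position, so it raises to [i]. /baxdazizazezee/ → baxdazizazezei.

baxdazizazezei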